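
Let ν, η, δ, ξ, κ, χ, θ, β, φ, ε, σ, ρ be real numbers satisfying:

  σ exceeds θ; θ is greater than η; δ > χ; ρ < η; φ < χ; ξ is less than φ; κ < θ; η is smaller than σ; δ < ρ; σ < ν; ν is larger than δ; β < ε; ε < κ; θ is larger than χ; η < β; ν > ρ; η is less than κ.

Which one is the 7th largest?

η

The consecutive relations fix a unique order: ξ < φ < χ < δ < ρ < η < β < ε < κ < θ < σ < ν.
The 7th largest is η.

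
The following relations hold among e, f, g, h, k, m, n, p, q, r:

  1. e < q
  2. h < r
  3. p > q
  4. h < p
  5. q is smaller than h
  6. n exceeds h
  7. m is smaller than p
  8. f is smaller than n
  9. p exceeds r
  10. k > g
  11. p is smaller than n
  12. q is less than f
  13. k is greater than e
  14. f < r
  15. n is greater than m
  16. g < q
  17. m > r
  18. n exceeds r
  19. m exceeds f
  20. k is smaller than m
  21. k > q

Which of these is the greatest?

e is not greatest since e < q; g is not greatest since g < q; q is not greatest since q < k; f is not greatest since f < m; h is not greatest since h < n; k is not greatest since k < m; r is not greatest since r < p; m is not greatest since m < n; p is not greatest since p < n.
Only n has nothing above it, so n is the greatest.

n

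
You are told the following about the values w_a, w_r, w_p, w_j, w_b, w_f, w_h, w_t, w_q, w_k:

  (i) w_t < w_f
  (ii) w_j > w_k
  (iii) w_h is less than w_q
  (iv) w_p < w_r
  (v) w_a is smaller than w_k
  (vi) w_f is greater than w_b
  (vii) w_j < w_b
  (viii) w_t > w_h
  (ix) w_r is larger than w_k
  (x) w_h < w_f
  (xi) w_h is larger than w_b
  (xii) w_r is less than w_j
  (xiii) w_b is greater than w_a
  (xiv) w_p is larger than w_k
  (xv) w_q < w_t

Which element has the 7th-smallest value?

The consecutive relations fix a unique order: w_a < w_k < w_p < w_r < w_j < w_b < w_h < w_q < w_t < w_f.
The 7th smallest is w_h.

w_h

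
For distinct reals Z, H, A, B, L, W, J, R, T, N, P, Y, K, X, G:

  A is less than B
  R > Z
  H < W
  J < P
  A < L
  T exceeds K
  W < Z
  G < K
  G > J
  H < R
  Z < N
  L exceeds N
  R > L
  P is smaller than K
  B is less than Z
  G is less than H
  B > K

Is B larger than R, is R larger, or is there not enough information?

B < Z and Z < N give B < N.
With N < L: B < Z < N < L.
With L < R: B < Z < N < L < R.
So R is larger.

R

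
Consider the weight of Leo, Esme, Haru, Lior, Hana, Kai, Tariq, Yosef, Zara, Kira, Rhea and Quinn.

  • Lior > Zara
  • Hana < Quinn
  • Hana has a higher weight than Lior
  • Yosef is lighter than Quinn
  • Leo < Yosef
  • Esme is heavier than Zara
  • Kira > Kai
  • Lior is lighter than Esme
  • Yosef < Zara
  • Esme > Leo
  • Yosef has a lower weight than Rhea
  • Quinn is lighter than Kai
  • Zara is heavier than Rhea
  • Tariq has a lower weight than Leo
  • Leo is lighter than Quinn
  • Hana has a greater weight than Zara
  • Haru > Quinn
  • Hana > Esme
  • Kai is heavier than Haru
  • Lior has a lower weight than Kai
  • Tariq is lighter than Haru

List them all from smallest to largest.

Tariq < Leo < Yosef < Rhea < Zara < Lior < Esme < Hana < Quinn < Haru < Kai < Kira

Nothing is placed below Tariq, so it is least; from there Tariq < Leo; Leo < Yosef; Yosef < Rhea; Rhea < Zara; Zara < Lior; Lior < Esme; Esme < Hana; Hana < Quinn; Quinn < Haru; Haru < Kai; Kai < Kira, each given directly.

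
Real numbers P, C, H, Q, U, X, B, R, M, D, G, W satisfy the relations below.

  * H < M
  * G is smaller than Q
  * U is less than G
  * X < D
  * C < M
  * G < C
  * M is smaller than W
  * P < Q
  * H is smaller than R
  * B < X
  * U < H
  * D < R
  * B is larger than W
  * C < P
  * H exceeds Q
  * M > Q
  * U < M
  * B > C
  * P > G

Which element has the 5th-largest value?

Piecing the relations together gives one ordering: U < G < C < P < Q < H < M < W < B < X < D < R.
The 5th largest is W.

W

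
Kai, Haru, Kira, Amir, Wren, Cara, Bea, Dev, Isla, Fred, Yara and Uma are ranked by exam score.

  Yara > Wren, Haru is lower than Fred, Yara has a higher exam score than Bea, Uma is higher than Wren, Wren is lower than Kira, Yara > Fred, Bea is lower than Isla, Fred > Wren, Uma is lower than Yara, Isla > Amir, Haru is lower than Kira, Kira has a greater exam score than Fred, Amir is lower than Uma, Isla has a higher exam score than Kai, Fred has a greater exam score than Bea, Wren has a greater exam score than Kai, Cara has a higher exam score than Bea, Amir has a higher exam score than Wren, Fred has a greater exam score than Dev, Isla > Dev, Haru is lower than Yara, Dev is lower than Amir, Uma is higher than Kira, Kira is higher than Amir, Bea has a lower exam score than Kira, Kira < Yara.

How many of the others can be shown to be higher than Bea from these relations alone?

6

Directly above Bea: Fred, Kira, Yara, Cara, Isla.
One step further: Uma (6 so far).
Nothing else is reachable above Bea; 6 in all.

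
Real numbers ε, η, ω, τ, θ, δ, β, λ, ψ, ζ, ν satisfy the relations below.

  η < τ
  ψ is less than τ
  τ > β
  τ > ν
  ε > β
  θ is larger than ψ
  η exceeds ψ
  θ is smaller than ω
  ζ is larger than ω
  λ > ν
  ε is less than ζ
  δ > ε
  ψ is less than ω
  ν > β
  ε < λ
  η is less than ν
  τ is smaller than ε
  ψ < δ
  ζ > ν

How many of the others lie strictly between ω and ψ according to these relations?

1

The relations place ψ below ω. An element lies strictly between them when it is forced above ψ and also forced below ω.
Above ψ: {θ, η, ν, τ, ε, δ, ζ, λ}. Below ω: {θ}.
Intersection: {θ} — 1.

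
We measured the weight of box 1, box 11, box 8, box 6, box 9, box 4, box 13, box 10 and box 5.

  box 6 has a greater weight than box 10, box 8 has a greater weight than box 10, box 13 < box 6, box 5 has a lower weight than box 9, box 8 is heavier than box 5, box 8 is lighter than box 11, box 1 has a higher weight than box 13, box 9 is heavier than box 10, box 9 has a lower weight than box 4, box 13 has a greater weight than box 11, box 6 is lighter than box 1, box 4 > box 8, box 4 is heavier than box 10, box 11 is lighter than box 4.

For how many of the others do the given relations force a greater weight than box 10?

From box 10 the given relations immediately reach box 8, box 9, box 6, box 4.
From those, box 11, box 1 — 6 in total.
From those, box 13 — 7 in total.
Nothing else is reachable above box 10; 7 in all.

7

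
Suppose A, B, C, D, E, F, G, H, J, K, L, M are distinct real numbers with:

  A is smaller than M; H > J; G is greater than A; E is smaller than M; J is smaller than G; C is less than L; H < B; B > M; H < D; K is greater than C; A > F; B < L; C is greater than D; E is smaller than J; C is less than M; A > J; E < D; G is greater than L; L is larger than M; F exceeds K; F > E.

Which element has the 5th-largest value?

A

The consecutive relations fix a unique order: E < J < H < D < C < K < F < A < M < B < L < G.
Counting 5 from the largest end gives A.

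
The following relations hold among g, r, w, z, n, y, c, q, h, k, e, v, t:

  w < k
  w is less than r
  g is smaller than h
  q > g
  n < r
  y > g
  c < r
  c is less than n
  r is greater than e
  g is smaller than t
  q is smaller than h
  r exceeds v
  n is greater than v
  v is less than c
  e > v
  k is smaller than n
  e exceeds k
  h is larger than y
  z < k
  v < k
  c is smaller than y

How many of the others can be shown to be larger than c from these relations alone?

From c the given relations immediately reach n, y, r.
From those, h — 4 in total.
No other element is forced above c by the given relations, so the count is 4.

4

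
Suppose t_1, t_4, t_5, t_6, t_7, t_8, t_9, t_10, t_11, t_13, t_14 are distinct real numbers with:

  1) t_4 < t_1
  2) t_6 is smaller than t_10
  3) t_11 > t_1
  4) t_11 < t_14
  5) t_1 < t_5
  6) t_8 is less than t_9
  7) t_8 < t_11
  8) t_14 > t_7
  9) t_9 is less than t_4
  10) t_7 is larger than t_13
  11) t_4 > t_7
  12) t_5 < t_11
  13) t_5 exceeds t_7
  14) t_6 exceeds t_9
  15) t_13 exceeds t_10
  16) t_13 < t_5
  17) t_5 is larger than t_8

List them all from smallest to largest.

t_8 < t_9 < t_6 < t_10 < t_13 < t_7 < t_4 < t_1 < t_5 < t_11 < t_14

The consecutive links are each given: t_8 < t_9; t_9 < t_6; t_6 < t_10; t_10 < t_13; t_13 < t_7; t_7 < t_4; t_4 < t_1; t_1 < t_5; t_5 < t_11; t_11 < t_14.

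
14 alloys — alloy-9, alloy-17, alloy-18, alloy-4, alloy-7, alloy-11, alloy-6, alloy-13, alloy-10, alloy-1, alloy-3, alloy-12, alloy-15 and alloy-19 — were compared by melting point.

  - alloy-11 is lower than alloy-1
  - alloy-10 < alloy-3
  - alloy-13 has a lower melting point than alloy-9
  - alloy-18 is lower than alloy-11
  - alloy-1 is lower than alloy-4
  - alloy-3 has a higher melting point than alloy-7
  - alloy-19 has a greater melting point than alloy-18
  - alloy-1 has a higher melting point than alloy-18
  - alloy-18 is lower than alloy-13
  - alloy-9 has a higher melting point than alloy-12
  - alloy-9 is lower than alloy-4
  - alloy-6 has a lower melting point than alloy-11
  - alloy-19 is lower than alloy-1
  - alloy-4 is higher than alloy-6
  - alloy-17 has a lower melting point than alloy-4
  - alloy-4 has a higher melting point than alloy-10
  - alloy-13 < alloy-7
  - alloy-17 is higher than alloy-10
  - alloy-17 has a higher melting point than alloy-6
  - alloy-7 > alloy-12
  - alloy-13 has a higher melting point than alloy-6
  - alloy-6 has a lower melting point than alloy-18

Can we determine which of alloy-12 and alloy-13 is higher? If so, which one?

undetermined

Following every chain through alloy-13: above alloy-13 we get alloy-7, alloy-3, alloy-9, alloy-4; below alloy-13 we get alloy-6, alloy-18.
alloy-12 is not reached, and no chain runs the other way from alloy-12 to alloy-13.
So the given relations leave the order of alloy-13 and alloy-12 undetermined.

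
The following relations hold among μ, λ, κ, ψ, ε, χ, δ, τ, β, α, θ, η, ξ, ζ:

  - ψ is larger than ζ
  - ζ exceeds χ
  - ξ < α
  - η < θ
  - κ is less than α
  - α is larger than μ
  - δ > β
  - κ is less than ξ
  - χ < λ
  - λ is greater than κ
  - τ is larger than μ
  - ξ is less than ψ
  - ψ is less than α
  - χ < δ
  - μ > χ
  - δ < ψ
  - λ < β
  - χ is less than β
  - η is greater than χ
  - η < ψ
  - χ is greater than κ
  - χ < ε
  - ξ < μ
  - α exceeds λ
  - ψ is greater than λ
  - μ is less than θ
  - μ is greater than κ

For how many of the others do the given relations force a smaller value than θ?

The elements the relations force below θ are κ, χ, η, ξ, μ — no chain reaches any other.
That is 5.

5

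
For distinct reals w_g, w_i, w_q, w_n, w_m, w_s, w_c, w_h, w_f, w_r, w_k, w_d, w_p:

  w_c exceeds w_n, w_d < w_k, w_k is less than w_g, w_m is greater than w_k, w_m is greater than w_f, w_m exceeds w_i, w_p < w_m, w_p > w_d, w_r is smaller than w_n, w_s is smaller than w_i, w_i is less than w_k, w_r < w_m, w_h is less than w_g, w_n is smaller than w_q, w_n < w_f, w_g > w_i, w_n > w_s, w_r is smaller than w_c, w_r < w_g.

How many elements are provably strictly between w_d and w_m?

The relations place w_d below w_m. An element lies strictly between them when it is forced above w_d and also forced below w_m.
Above w_d: {w_k, w_p, w_g}. Below w_m: {w_s, w_r, w_i, w_n, w_k, w_f, w_p}.
Intersection: {w_k, w_p} — 2.

2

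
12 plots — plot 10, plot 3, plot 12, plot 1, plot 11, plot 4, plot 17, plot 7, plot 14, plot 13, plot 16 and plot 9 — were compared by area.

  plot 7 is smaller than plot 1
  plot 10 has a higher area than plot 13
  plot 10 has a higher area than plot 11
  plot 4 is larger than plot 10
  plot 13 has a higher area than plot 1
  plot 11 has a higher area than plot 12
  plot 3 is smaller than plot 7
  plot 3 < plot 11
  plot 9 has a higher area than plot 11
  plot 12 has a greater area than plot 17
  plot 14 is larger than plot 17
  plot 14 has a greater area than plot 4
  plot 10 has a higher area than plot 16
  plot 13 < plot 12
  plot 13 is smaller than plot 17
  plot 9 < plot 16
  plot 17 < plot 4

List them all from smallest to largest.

Nothing is placed below plot 3, so it is least; from there plot 3 < plot 7; plot 7 < plot 1; plot 1 < plot 13; plot 13 < plot 17; plot 17 < plot 12; plot 12 < plot 11; plot 11 < plot 9; plot 9 < plot 16; plot 16 < plot 10; plot 10 < plot 4; plot 4 < plot 14, each given directly.

plot 3 < plot 7 < plot 1 < plot 13 < plot 17 < plot 12 < plot 11 < plot 9 < plot 16 < plot 10 < plot 4 < plot 14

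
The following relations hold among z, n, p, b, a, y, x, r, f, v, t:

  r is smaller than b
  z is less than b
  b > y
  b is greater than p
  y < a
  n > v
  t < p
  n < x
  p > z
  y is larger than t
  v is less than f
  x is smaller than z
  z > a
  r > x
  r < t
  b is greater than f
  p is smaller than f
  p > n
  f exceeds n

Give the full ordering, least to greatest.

v < n < x < r < t < y < a < z < p < f < b

Nothing is placed below v, so it is least; from there v < n; n < x; x < r; r < t; t < y; y < a; a < z; z < p; p < f; f < b, each given directly.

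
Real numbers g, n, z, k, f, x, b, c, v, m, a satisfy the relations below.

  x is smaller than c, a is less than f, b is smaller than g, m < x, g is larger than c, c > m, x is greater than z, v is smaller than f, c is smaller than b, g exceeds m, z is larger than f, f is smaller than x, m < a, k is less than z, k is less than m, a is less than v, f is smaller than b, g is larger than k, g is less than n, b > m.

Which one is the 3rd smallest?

Chaining the given pairs: k < m < a < v < f < z < x < c < b < g < n.
Counting 3 from the smallest end gives a.

a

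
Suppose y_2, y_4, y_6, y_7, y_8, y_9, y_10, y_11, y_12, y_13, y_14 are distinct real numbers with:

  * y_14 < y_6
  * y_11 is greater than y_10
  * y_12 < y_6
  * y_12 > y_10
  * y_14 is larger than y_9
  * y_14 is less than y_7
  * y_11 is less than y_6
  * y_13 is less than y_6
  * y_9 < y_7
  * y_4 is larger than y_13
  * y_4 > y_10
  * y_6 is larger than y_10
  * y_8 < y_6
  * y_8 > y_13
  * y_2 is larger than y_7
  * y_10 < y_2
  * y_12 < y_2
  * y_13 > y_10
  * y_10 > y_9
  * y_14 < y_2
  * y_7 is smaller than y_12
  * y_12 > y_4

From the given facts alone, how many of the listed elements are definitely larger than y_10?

7

The elements the relations force above y_10 are y_13, y_4, y_11, y_8, y_12, y_2, y_6 — no chain reaches any other.
That is 7.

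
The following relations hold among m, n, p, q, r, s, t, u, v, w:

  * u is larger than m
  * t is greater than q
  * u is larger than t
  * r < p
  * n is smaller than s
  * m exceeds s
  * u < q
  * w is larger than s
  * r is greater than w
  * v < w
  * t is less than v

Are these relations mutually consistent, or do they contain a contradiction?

Chaining the given relations yields u < q < t, so u < t. But one relation states t < u. These cannot both hold.

inconsistent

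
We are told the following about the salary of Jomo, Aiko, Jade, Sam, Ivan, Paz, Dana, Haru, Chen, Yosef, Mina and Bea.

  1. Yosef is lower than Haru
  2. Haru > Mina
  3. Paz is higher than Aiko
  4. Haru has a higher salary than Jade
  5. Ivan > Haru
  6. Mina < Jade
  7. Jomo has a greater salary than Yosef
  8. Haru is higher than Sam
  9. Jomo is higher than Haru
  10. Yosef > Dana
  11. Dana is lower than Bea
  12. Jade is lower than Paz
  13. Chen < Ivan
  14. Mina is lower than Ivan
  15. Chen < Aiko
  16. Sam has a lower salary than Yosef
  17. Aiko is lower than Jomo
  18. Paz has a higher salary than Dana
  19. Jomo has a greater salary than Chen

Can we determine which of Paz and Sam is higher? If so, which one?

undetermined

Following every chain through Sam: above Sam we get Yosef, Haru, Ivan, Jomo.
Paz is not reached, and no chain runs the other way from Paz to Sam.
So the given relations leave the order of Sam and Paz undetermined.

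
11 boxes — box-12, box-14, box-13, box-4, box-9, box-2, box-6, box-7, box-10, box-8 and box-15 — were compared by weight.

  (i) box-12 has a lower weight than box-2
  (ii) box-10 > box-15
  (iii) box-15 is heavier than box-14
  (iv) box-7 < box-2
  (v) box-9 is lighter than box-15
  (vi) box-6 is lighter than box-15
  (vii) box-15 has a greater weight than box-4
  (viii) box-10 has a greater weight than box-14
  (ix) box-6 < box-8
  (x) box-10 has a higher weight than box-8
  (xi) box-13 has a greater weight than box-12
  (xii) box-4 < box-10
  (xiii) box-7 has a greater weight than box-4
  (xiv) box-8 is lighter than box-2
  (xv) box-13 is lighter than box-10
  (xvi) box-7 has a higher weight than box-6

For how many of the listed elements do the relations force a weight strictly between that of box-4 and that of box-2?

1

The relations place box-4 below box-2. An element lies strictly between them when it is forced above box-4 and also forced below box-2.
Above box-4: {box-7, box-15, box-10}. Below box-2: {box-12, box-6, box-7, box-8}.
Intersection: {box-7} — 1.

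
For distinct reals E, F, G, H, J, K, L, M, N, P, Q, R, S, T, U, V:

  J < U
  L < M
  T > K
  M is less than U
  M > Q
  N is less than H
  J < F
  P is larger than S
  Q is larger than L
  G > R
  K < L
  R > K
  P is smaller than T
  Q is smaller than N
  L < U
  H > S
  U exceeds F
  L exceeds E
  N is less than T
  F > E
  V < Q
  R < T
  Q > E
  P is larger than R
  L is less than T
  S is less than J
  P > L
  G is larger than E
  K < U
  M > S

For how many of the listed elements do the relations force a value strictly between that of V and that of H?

2

Chaining upward from V reaches: Q, N, M, U, T.
Chaining downward from H reaches: E, K, L, Q, S, N.
Strictly between V and H are those in both lists: Q, N — 2 elements.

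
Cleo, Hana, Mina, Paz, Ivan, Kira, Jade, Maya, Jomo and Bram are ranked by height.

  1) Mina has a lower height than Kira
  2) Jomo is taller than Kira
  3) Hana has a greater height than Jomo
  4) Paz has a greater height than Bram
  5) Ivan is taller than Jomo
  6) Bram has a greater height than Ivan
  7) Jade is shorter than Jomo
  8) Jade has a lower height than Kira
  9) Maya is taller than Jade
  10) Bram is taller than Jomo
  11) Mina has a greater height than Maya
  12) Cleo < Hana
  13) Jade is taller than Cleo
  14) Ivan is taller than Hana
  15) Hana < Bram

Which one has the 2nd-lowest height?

Piecing the relations together gives one ordering: Cleo < Jade < Maya < Mina < Kira < Jomo < Hana < Ivan < Bram < Paz.
The 2nd smallest is Jade.

Jade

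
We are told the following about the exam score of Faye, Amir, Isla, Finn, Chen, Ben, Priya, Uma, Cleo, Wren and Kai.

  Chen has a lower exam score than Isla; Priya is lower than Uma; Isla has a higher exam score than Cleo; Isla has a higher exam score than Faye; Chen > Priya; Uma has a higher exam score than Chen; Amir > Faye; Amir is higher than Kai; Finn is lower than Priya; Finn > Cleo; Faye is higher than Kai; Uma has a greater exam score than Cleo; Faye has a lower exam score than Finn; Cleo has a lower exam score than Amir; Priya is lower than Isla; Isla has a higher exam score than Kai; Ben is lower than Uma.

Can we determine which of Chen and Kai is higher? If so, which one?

Chaining the given relations: Kai < Faye < Finn < Priya < Chen.
So Chen is higher.

Chen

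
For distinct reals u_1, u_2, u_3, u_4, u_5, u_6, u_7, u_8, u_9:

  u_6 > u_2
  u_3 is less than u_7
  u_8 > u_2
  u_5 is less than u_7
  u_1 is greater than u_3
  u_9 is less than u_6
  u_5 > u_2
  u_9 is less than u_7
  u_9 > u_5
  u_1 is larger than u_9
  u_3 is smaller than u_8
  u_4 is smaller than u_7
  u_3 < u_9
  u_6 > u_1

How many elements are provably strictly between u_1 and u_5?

1

Chaining upward from u_5 reaches: u_9, u_7, u_6.
Chaining downward from u_1 reaches: u_2, u_3, u_9.
Strictly between u_5 and u_1 are those in both lists: u_9 — 1 element.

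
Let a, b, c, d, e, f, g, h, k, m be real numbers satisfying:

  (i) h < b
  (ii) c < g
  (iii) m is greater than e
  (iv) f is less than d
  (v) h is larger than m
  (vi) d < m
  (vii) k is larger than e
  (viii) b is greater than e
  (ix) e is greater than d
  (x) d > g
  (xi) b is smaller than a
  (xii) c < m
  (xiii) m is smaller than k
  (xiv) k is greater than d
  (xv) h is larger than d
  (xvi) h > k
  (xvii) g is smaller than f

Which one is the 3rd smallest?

The consecutive relations fix a unique order: c < g < f < d < e < m < k < h < b < a.
The 3rd smallest is f.

f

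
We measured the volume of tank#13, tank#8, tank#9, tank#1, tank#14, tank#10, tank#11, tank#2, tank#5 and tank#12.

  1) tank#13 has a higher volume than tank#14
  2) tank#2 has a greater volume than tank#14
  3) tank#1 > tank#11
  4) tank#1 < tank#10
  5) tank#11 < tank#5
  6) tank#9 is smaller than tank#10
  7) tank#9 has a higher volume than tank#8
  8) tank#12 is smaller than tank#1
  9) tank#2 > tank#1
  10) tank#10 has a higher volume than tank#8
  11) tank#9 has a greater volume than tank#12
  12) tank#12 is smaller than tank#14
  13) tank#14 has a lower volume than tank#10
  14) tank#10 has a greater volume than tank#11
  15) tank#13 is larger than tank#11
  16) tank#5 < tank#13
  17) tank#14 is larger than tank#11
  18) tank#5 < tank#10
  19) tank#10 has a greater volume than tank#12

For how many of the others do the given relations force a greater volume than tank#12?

The elements the relations force above tank#12 are tank#9, tank#14, tank#1, tank#2, tank#13, tank#10 — no chain reaches any other.
That is 6.

6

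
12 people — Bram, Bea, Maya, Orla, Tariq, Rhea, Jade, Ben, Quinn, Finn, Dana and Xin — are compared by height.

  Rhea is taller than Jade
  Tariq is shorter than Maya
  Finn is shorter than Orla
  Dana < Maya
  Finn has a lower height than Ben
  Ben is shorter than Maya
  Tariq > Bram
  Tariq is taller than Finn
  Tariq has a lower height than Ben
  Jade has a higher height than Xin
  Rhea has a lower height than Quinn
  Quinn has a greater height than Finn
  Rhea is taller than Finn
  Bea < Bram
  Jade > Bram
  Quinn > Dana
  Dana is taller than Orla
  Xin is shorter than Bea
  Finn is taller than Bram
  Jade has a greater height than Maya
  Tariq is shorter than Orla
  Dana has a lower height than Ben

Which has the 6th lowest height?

Orla

Piecing the relations together gives one ordering: Xin < Bea < Bram < Finn < Tariq < Orla < Dana < Ben < Maya < Jade < Rhea < Quinn.
The 6th smallest is Orla.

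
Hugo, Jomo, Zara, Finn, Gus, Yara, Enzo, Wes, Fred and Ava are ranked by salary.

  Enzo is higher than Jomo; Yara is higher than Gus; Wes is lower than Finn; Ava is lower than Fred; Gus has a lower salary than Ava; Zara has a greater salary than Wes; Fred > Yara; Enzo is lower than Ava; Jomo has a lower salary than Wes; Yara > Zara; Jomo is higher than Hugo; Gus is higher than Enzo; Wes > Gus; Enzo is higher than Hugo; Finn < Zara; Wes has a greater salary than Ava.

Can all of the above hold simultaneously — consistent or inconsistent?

consistent

Every relation is compatible with Hugo < Jomo < Enzo < Gus < Ava < Wes < Finn < Zara < Yara < Fred; the set is consistent.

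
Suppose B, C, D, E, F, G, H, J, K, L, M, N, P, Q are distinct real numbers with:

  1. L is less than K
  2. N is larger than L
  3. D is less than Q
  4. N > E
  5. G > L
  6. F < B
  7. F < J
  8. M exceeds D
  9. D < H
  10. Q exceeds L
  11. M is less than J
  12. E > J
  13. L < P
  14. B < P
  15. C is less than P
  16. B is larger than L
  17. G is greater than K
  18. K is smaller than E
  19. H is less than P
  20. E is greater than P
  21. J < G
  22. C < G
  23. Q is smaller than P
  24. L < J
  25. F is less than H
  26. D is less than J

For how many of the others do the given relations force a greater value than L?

Directly above L: Q, B, K, J, G, P, N.
One step further: E (8 so far).
No other element is forced above L by the given relations, so the count is 8.

8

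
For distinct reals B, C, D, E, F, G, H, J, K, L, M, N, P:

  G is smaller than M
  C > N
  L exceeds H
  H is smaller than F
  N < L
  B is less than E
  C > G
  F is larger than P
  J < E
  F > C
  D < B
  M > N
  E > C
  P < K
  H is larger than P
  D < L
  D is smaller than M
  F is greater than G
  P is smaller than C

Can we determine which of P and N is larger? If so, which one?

Following every chain through P: above P we get H, C, L, K, F, E.
N is not reached, and no chain runs the other way from N to P.
So the given relations leave the order of P and N undetermined.

undetermined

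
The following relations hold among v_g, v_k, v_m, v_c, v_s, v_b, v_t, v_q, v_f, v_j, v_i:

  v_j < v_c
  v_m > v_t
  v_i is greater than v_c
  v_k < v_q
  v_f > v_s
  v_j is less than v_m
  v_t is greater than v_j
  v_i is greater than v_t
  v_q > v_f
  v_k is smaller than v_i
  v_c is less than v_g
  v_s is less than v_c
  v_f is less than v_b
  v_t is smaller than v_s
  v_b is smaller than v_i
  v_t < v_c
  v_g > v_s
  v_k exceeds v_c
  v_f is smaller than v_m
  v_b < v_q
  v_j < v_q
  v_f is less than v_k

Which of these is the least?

v_j

v_t is not least since v_j < v_t; v_s is not least since v_t < v_s; v_c is not least since v_t < v_c; v_f is not least since v_s < v_f; v_m is not least since v_j < v_m; v_b is not least since v_f < v_b; v_k is not least since v_c < v_k; v_q is not least since v_j < v_q; v_i is not least since v_t < v_i; v_g is not least since v_c < v_g.
Only v_j has nothing below it, so v_j is the least.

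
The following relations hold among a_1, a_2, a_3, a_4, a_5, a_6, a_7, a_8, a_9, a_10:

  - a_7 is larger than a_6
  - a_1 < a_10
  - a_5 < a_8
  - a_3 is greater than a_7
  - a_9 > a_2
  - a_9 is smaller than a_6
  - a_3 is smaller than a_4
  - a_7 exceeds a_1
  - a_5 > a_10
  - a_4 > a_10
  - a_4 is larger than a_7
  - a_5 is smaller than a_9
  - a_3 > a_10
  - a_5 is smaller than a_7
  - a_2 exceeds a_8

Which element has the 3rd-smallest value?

a_5

Piecing the relations together gives one ordering: a_1 < a_10 < a_5 < a_8 < a_2 < a_9 < a_6 < a_7 < a_3 < a_4.
Counting 3 from the smallest end gives a_5.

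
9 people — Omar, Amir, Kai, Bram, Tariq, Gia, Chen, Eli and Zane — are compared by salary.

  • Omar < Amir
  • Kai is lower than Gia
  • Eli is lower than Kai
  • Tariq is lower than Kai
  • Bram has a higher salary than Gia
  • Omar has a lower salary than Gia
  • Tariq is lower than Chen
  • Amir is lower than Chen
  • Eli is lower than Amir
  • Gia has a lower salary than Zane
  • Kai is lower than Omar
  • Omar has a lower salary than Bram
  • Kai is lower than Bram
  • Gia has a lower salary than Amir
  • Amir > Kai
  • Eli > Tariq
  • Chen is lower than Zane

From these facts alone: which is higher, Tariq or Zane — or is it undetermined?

Tariq < Eli and Eli < Kai give Tariq < Kai.
Then Kai < Omar extends the chain to Omar.
Then Omar < Gia extends the chain to Gia.
Then Gia < Amir extends the chain to Amir.
Then Amir < Chen extends the chain to Chen.
With Chen < Zane: Tariq < Eli < Kai < Omar < Gia < Amir < Chen < Zane.
So Zane is higher.

Zane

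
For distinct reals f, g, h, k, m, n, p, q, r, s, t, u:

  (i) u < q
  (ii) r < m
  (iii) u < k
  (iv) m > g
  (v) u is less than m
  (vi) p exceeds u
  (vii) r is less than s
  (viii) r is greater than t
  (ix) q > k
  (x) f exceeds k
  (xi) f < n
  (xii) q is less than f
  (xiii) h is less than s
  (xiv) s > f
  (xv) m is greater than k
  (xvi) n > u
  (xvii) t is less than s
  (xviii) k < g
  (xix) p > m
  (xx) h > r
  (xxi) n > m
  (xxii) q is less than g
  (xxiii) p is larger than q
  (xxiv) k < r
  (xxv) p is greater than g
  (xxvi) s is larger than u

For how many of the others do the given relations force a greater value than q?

6

From q the given relations immediately reach g, f, p.
From those, m, n, s — 6 in total.
No other element is forced above q by the given relations, so the count is 6.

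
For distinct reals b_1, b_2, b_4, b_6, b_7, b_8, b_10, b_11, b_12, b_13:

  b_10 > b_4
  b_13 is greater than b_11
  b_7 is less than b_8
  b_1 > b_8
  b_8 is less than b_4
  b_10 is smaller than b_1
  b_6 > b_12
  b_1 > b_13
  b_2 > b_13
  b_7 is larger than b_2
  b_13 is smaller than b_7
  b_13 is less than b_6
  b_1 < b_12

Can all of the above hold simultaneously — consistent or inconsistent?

consistent

The single ordering b_11 < b_13 < b_2 < b_7 < b_8 < b_4 < b_10 < b_1 < b_12 < b_6 satisfies every listed relation, so no contradiction arises.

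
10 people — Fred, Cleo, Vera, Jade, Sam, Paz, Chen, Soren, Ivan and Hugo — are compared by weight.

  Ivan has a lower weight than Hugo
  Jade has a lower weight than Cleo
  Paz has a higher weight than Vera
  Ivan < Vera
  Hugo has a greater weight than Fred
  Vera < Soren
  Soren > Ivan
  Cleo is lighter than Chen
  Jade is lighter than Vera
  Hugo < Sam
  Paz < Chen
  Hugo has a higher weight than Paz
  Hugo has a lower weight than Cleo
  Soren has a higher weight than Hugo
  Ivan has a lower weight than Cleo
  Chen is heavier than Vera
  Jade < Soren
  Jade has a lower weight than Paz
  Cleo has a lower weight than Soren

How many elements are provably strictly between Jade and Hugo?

Chaining upward from Jade reaches: Vera, Paz, Cleo, Chen, Sam, Soren.
Chaining downward from Hugo reaches: Fred, Ivan, Vera, Paz.
Strictly between Jade and Hugo are those in both lists: Vera, Paz — 2 elements.

2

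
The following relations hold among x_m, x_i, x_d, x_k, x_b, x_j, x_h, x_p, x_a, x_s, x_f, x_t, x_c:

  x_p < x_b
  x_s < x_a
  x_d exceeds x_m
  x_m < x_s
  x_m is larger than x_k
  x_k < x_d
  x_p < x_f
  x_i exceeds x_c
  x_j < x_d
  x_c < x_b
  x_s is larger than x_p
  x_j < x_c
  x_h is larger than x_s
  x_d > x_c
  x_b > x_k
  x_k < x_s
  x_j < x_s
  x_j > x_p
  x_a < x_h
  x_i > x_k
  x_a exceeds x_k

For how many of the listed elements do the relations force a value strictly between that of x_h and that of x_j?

Chaining upward from x_j reaches: x_c, x_s, x_i, x_d, x_a, x_b.
Chaining downward from x_h reaches: x_k, x_p, x_m, x_s, x_a.
Strictly between x_j and x_h are those in both lists: x_s, x_a — 2 elements.

2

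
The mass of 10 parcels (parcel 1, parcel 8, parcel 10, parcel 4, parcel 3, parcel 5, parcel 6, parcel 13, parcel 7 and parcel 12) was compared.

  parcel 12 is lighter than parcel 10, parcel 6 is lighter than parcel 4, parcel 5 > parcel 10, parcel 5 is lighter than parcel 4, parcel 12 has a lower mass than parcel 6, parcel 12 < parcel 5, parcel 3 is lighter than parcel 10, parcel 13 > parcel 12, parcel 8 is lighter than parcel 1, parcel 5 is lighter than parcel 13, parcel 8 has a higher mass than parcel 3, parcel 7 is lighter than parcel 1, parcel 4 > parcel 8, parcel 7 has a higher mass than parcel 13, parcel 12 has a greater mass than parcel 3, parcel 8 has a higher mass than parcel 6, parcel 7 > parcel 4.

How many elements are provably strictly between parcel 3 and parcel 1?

8

Chaining upward from parcel 3 reaches: parcel 12, parcel 6, parcel 10, parcel 5, parcel 8, parcel 4, parcel 13, parcel 7.
Chaining downward from parcel 1 reaches: parcel 12, parcel 6, parcel 10, parcel 5, parcel 8, parcel 4, parcel 13, parcel 7.
Strictly between parcel 3 and parcel 1 are those in both lists: parcel 12, parcel 6, parcel 10, parcel 5, parcel 8, parcel 4, parcel 13, parcel 7 — 8 elements.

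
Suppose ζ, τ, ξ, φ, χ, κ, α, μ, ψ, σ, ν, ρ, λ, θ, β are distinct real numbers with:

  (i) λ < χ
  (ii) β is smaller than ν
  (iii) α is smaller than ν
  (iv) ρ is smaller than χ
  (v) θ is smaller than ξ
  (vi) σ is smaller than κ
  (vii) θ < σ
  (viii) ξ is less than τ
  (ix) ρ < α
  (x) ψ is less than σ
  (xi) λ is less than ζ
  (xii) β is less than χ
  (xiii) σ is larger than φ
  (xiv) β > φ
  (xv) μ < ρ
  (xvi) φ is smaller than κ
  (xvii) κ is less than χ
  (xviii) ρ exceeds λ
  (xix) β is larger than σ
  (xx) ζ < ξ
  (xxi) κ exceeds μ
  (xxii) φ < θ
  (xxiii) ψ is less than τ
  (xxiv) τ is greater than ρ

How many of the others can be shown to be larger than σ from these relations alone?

From σ the given relations immediately reach κ, β.
From those, χ, ν — 4 in total.
Nothing else is reachable above σ; 4 in all.

4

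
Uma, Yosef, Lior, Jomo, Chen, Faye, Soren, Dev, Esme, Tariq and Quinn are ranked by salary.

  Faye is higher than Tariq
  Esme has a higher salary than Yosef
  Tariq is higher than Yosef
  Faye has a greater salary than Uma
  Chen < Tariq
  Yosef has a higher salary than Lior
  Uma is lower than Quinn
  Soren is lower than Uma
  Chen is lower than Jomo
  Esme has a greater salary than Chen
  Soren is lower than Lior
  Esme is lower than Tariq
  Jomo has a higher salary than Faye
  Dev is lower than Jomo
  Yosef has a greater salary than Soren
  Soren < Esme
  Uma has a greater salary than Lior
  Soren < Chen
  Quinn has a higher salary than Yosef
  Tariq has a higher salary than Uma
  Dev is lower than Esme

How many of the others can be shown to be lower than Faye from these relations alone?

The elements the relations force below Faye are Soren, Lior, Yosef, Dev, Chen, Uma, Esme, Tariq — no chain reaches any other.
That is 8.

8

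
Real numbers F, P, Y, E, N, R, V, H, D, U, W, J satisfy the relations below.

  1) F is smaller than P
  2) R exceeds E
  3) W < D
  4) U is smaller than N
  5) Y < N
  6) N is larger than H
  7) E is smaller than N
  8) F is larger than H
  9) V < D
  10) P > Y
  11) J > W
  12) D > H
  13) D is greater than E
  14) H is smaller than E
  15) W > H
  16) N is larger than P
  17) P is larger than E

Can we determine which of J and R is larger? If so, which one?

Following every chain through R: below R we get H, E.
J is not reached, and no chain runs the other way from J to R.
So the given relations leave the order of R and J undetermined.

undetermined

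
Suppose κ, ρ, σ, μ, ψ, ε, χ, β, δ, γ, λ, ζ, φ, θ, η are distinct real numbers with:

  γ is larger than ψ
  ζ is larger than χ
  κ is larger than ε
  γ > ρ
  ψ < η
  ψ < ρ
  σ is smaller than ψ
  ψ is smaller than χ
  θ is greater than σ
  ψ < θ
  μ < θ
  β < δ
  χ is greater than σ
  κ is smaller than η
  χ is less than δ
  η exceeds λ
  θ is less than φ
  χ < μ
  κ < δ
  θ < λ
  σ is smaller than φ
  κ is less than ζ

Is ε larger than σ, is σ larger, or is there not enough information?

undetermined

Following every chain through σ: above σ we get ψ, χ, μ, δ, ρ, θ, γ, λ, η, ζ, φ.
ε is not reached, and no chain runs the other way from ε to σ.
So the given relations leave the order of σ and ε undetermined.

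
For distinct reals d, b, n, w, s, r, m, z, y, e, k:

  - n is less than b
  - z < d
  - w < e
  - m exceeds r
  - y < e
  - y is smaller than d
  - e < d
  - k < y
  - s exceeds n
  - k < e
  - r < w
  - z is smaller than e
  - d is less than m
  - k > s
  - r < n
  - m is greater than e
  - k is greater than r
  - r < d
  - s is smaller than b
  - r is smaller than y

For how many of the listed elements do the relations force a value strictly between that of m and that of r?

Chaining upward from r reaches: n, s, w, k, b, y, e, d.
Chaining downward from m reaches: n, s, w, z, k, y, e, d.
Strictly between r and m are those in both lists: n, s, w, k, y, e, d — 7 elements.

7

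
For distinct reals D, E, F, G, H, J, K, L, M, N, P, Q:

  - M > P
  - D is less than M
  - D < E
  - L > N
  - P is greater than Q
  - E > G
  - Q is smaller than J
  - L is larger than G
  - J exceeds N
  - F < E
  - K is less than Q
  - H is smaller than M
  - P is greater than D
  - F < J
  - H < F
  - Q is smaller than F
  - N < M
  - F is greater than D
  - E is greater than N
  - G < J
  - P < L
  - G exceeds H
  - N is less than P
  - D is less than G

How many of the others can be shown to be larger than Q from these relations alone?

The elements the relations force above Q are F, P, J, L, M, E — no chain reaches any other.
That is 6.

6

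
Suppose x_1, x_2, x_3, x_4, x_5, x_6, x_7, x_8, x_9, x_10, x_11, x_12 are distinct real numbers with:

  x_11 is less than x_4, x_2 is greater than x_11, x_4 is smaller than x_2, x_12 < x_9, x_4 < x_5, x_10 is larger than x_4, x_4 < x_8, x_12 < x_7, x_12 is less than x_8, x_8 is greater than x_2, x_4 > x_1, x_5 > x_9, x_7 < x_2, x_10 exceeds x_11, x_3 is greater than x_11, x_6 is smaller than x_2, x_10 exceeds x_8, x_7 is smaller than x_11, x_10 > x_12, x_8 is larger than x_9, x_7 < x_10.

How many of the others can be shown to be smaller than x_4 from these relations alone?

4

The elements the relations force below x_4 are x_1, x_12, x_7, x_11 — no chain reaches any other.
That is 4.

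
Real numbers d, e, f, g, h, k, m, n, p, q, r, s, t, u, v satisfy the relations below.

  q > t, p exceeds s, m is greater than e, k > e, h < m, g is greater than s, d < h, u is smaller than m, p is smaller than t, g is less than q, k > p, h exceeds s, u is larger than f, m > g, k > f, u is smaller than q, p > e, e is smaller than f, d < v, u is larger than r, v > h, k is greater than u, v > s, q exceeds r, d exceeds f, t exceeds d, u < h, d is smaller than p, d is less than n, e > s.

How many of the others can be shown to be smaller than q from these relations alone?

The elements the relations force below q are s, e, f, g, d, r, u, p, t — no chain reaches any other.
That is 9.

9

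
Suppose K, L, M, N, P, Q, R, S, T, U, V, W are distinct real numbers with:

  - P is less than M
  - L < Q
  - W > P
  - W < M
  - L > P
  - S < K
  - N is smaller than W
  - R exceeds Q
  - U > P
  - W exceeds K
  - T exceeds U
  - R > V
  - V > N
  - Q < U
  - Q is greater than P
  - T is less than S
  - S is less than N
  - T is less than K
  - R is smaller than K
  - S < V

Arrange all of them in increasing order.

Each adjacent pair is fixed by a given relation: P < L; L < Q; Q < U; U < T; T < S; S < N; N < V; V < R; R < K; K < W; W < M. Chaining them end to end gives the full order.

P < L < Q < U < T < S < N < V < R < K < W < M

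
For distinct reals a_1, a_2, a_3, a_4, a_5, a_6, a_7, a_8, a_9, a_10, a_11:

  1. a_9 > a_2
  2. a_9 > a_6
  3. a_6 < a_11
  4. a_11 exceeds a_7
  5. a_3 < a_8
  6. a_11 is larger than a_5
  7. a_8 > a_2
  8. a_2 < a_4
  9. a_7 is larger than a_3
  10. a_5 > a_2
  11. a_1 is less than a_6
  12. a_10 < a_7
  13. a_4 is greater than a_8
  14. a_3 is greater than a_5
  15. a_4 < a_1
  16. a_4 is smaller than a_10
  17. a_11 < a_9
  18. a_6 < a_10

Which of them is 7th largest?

The consecutive relations fix a unique order: a_2 < a_5 < a_3 < a_8 < a_4 < a_1 < a_6 < a_10 < a_7 < a_11 < a_9.
Counting 7 from the largest end gives a_4.

a_4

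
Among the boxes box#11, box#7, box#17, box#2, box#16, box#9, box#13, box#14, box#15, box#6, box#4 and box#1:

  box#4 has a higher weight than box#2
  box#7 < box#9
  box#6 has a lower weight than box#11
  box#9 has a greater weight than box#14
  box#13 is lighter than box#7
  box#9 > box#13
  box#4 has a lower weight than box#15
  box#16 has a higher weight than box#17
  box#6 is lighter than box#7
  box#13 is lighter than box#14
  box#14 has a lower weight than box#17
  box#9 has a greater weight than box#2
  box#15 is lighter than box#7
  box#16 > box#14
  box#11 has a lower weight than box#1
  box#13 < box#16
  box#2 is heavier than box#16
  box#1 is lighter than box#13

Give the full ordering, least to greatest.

Nothing is placed below box#6, so it is least; from there box#6 < box#11; box#11 < box#1; box#1 < box#13; box#13 < box#14; box#14 < box#17; box#17 < box#16; box#16 < box#2; box#2 < box#4; box#4 < box#15; box#15 < box#7; box#7 < box#9, each given directly.

box#6 < box#11 < box#1 < box#13 < box#14 < box#17 < box#16 < box#2 < box#4 < box#15 < box#7 < box#9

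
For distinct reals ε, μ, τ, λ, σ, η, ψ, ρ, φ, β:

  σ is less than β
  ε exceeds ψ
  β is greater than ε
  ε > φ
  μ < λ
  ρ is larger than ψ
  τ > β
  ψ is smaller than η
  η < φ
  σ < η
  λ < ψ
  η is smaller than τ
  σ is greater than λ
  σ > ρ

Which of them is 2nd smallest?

Chaining the given pairs: μ < λ < ψ < ρ < σ < η < φ < ε < β < τ.
The 2nd smallest is λ.

λ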